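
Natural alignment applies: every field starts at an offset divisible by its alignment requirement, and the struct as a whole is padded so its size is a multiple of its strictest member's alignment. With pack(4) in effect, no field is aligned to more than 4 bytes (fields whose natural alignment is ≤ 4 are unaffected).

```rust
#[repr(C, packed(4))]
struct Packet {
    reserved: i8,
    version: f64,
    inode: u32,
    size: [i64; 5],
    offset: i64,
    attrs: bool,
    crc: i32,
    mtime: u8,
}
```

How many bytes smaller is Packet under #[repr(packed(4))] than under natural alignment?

natural layout:
  0..1  reserved  (1B, 1-aligned)
  1..8  -- padding (7B)
  8..16  version  (8B, 8-aligned)
  16..20  inode  (4B, 4-aligned)
  20..24  -- padding (4B)
  24..64  size  (40B, 8-aligned)
  64..72  offset  (8B, 8-aligned)
  72..73  attrs  (1B, 1-aligned)
  73..76  -- padding (3B)
  76..80  crc  (4B, 4-aligned)
  80..81  mtime  (1B, 1-aligned)
  81..88  -- tail padding (7B)
  sizeof = 88, alignof = 8
packed(4) layout:
  0..1  reserved  (1B, 1-aligned)
  1..4  -- padding (3B)
  4..12  version  (8B, 4-aligned)
  12..16  inode  (4B, 4-aligned)
  16..56  size  (40B, 4-aligned)
  56..64  offset  (8B, 4-aligned)
  64..65  attrs  (1B, 1-aligned)
  65..68  -- padding (3B)
  68..72  crc  (4B, 4-aligned)
  72..73  mtime  (1B, 1-aligned)
  73..76  -- tail padding (3B)
  sizeof = 76, alignof = 4
88 − 76 = 12

12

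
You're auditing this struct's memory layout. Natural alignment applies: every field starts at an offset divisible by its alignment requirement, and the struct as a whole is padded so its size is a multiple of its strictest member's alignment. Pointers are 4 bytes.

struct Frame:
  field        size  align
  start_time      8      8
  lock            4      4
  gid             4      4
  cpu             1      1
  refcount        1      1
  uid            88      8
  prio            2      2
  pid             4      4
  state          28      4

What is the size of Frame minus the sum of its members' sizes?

12

0..8  start_time  (8B, 8-aligned)
8..12  lock  (4B, 4-aligned)
12..16  gid  (4B, 4-aligned)
16..17  cpu  (1B, 1-aligned)
17..18  refcount  (1B, 1-aligned)
18..24  -- padding (6B)
24..112  uid  (88B, 8-aligned)
112..114  prio  (2B, 2-aligned)
114..116  -- padding (2B)
116..120  pid  (4B, 4-aligned)
120..148  state  (28B, 4-aligned)
148..152  -- tail padding (4B)
sizeof = 152, alignof = 8
data bytes 140, size 152 → padding 12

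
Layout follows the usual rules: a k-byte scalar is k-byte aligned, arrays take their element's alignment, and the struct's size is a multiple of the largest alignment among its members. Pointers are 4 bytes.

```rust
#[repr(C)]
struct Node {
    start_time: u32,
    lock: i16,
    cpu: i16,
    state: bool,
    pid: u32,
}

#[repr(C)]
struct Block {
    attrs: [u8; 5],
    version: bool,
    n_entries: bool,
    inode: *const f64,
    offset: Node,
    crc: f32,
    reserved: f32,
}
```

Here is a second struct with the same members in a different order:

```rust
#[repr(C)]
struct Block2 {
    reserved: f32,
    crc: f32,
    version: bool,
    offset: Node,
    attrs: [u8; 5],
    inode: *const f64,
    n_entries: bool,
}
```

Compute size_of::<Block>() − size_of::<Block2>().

Node: start_time at 0 (size 4, align 4) → ends 4; lock at 4 (size 2, align 2) → ends 6; cpu at 6 (size 2, align 2) → ends 8; state at 8 (size 1, align 1) → ends 9; pad 3 to align 4 for pid; pid at 12 (size 4, align 4) → ends 16; total 16 bytes, alignment 4
attrs at 0 (size 5, align 1) → ends 5
version at 5 (size 1, align 1) → ends 6
n_entries at 6 (size 1, align 1) → ends 7
pad 1 to align 4 for inode
inode at 8 (size 4, align 4) → ends 12
offset at 12 (size 16, align 4) → ends 28
crc at 28 (size 4, align 4) → ends 32
reserved at 32 (size 4, align 4) → ends 36
total 36 bytes, alignment 4
— Block2 —
reserved at 0 (size 4, align 4) → ends 4
crc at 4 (size 4, align 4) → ends 8
version at 8 (size 1, align 1) → ends 9
pad 3 to align 4 for offset
offset at 12 (size 16, align 4) → ends 28
attrs at 28 (size 5, align 1) → ends 33
pad 3 to align 4 for inode
inode at 36 (size 4, align 4) → ends 40
n_entries at 40 (size 1, align 1) → ends 41
tail pad 3 to reach multiple of 4
total 44 bytes, alignment 4
36 − 44 = -8

-8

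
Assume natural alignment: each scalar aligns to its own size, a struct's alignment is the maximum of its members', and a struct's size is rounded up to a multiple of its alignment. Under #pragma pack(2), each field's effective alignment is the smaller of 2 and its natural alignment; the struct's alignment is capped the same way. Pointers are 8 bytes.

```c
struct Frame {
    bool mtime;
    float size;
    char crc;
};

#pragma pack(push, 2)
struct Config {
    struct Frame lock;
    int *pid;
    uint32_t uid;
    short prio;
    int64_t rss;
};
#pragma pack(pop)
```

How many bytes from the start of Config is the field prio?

Frame: @0: mtime [1B, align 1] → 1; +3 pad (align 4); @4: size [4B, align 4] → 8; @8: crc [1B, align 1] → 9; +3 tail pad (align 4); size 12, align 4
@0: lock [12B, align 2] → 12
@12: pid [8B, align 2] → 20
@20: uid [4B, align 2] → 24
@24: prio [2B, align 2] → 26

24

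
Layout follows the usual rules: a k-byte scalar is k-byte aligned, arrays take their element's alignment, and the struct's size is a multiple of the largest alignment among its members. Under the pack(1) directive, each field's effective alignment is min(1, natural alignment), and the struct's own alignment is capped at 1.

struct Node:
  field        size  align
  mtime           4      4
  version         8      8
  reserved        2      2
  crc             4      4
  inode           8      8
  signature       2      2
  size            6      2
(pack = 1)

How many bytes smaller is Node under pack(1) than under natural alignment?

6

natural layout:
  0..4  mtime  (4B, 4-aligned)
  4..8  -- padding (4B)
  8..16  version  (8B, 8-aligned)
  16..18  reserved  (2B, 2-aligned)
  18..20  -- padding (2B)
  20..24  crc  (4B, 4-aligned)
  24..32  inode  (8B, 8-aligned)
  32..34  signature  (2B, 2-aligned)
  34..40  size  (6B, 2-aligned)
  sizeof = 40, alignof = 8
packed(1) layout:
  0..4  mtime  (4B, 1-aligned)
  4..12  version  (8B, 1-aligned)
  12..14  reserved  (2B, 1-aligned)
  14..18  crc  (4B, 1-aligned)
  18..26  inode  (8B, 1-aligned)
  26..28  signature  (2B, 1-aligned)
  28..34  size  (6B, 1-aligned)
  sizeof = 34, alignof = 1
40 − 34 = 6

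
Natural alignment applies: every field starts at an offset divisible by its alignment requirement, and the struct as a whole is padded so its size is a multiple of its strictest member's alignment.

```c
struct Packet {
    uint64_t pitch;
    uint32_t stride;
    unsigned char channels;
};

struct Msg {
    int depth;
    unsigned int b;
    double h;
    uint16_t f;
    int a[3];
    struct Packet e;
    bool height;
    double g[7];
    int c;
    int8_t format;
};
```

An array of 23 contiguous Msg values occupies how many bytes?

2760

Packet: 0..8  pitch  (8B, 8-aligned); 8..12  stride  (4B, 4-aligned); 12..13  channels  (1B, 1-aligned); 13..16  -- tail padding (3B); sizeof = 16, alignof = 8
0..4  depth  (4B, 4-aligned)
4..8  b  (4B, 4-aligned)
8..16  h  (8B, 8-aligned)
16..18  f  (2B, 2-aligned)
18..20  -- padding (2B)
20..32  a  (12B, 4-aligned)
32..48  e  (16B, 8-aligned)
48..49  height  (1B, 1-aligned)
49..56  -- padding (7B)
56..112  g  (56B, 8-aligned)
112..116  c  (4B, 4-aligned)
116..117  format  (1B, 1-aligned)
117..120  -- tail padding (3B)
sizeof = 120, alignof = 8
array of 23: 23 × 120 = 2760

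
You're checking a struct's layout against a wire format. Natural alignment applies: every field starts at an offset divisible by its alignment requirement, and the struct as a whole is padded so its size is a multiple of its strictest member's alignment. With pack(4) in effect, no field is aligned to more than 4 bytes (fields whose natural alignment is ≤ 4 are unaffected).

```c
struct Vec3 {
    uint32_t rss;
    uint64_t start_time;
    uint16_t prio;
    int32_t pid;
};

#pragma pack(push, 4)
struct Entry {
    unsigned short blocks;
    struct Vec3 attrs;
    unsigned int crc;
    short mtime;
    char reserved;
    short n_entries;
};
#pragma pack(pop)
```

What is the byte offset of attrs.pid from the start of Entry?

Vec3: rss at 0 (size 4, align 4) → ends 4; pad 4 to align 8 for start_time; start_time at 8 (size 8, align 8) → ends 16; prio at 16 (size 2, align 2) → ends 18; pad 2 to align 4 for pid; pid at 20 (size 4, align 4) → ends 24; total 24 bytes, alignment 8
blocks at 0 (size 2, align 2) → ends 2
pad 2 to align 4 for attrs
attrs at 4 (size 24, align 4) → ends 28
within Vec3: pid at 20
4 + 20 = 24

24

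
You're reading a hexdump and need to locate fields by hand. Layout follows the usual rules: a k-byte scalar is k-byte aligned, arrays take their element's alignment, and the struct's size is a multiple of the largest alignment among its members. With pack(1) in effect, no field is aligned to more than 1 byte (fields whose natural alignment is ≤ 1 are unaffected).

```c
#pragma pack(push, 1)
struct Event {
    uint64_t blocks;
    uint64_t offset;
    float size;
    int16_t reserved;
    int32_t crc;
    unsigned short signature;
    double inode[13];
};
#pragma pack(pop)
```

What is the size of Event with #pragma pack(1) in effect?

0..8  blocks  (8B, 1-aligned)
8..16  offset  (8B, 1-aligned)
16..20  size  (4B, 1-aligned)
20..22  reserved  (2B, 1-aligned)
22..26  crc  (4B, 1-aligned)
26..28  signature  (2B, 1-aligned)
28..132  inode  (104B, 1-aligned)
sizeof = 132, alignof = 1

132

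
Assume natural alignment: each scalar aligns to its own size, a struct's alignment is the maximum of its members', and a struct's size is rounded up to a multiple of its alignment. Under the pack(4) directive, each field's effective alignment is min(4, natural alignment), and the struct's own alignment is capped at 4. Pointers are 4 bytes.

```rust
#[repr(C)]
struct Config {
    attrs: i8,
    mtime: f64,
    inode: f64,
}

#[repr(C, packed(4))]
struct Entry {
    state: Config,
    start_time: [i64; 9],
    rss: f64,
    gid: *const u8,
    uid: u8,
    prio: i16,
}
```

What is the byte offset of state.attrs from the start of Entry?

0

Config: attrs at 0 (size 1, align 1) → ends 1; pad 7 to align 8 for mtime; mtime at 8 (size 8, align 8) → ends 16; inode at 16 (size 8, align 8) → ends 24; total 24 bytes, alignment 8
state at 0 (size 24, align 4) → ends 24
within Config: attrs at 0
0 + 0 = 0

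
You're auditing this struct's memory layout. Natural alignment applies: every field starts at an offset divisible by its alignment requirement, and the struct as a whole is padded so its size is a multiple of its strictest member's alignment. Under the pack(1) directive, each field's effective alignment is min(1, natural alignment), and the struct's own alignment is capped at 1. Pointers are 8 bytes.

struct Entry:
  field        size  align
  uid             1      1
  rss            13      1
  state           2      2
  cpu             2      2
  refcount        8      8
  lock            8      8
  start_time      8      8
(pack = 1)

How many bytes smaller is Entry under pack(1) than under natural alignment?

6

natural layout:
  @0: uid [1B, align 1] → 1
  @1: rss [13B, align 1] → 14
  @14: state [2B, align 2] → 16
  @16: cpu [2B, align 2] → 18
  +6 pad (align 8)
  @24: refcount [8B, align 8] → 32
  @32: lock [8B, align 8] → 40
  @40: start_time [8B, align 8] → 48
  size 48, align 8
packed(1) layout:
  @0: uid [1B, align 1] → 1
  @1: rss [13B, align 1] → 14
  @14: state [2B, align 1] → 16
  @16: cpu [2B, align 1] → 18
  @18: refcount [8B, align 1] → 26
  @26: lock [8B, align 1] → 34
  @34: start_time [8B, align 1] → 42
  size 42, align 1
48 − 42 = 6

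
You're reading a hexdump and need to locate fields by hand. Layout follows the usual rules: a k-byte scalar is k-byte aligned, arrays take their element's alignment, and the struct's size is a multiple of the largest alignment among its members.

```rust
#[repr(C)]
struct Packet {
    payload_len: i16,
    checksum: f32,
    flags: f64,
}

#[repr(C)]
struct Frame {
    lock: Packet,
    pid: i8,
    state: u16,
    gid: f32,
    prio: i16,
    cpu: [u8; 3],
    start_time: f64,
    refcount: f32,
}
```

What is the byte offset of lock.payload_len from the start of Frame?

0

Packet: @0: payload_len [2B, align 2] → 2; +2 pad (align 4); @4: checksum [4B, align 4] → 8; @8: flags [8B, align 8] → 16; size 16, align 8
@0: lock [16B, align 8] → 16
within Packet: payload_len at 0
0 + 0 = 0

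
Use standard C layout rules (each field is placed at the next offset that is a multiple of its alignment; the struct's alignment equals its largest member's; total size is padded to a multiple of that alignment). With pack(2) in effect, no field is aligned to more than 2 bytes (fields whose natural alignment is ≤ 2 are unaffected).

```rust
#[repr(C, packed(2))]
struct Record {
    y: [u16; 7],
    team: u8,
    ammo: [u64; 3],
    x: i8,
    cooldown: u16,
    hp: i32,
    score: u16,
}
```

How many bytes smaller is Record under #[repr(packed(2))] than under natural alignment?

6

natural layout:
  0..14  y  (14B, 2-aligned)
  14..15  team  (1B, 1-aligned)
  15..16  -- padding (1B)
  16..40  ammo  (24B, 8-aligned)
  40..41  x  (1B, 1-aligned)
  41..42  -- padding (1B)
  42..44  cooldown  (2B, 2-aligned)
  44..48  hp  (4B, 4-aligned)
  48..50  score  (2B, 2-aligned)
  50..56  -- tail padding (6B)
  sizeof = 56, alignof = 8
packed(2) layout:
  0..14  y  (14B, 2-aligned)
  14..15  team  (1B, 1-aligned)
  15..16  -- padding (1B)
  16..40  ammo  (24B, 2-aligned)
  40..41  x  (1B, 1-aligned)
  41..42  -- padding (1B)
  42..44  cooldown  (2B, 2-aligned)
  44..48  hp  (4B, 2-aligned)
  48..50  score  (2B, 2-aligned)
  sizeof = 50, alignof = 2
56 − 50 = 6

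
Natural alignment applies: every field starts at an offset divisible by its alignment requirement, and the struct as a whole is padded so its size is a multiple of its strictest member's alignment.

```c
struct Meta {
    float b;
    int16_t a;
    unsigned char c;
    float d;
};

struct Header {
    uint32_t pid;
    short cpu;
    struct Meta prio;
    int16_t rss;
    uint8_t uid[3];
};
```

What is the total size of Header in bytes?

Meta: b at 0 (size 4, align 4) → ends 4; a at 4 (size 2, align 2) → ends 6; c at 6 (size 1, align 1) → ends 7; pad 1 to align 4 for d; d at 8 (size 4, align 4) → ends 12; total 12 bytes, alignment 4
pid at 0 (size 4, align 4) → ends 4
cpu at 4 (size 2, align 2) → ends 6
pad 2 to align 4 for prio
prio at 8 (size 12, align 4) → ends 20
rss at 20 (size 2, align 2) → ends 22
uid at 22 (size 3, align 1) → ends 25
tail pad 3 to reach multiple of 4
total 28 bytes, alignment 4

28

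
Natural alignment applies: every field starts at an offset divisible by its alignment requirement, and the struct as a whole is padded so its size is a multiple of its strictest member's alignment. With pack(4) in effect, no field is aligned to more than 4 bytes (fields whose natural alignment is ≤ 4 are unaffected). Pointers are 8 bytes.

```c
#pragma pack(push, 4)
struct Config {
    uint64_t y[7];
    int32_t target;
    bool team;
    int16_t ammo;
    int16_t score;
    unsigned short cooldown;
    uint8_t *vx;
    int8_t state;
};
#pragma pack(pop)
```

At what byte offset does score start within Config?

y at 0 (size 56, align 4) → ends 56
target at 56 (size 4, align 4) → ends 60
team at 60 (size 1, align 1) → ends 61
pad 1 to align 2 for ammo
ammo at 62 (size 2, align 2) → ends 64
score at 64 (size 2, align 2) → ends 66

64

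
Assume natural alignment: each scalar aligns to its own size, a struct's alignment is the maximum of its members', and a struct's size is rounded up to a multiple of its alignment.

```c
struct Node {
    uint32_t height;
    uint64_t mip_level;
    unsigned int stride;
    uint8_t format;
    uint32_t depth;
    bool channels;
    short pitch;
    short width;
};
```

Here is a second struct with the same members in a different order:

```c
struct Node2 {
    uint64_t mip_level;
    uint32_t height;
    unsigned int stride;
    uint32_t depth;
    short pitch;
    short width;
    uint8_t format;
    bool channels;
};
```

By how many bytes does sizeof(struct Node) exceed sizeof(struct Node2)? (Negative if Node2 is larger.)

0..4  height  (4B, 4-aligned)
4..8  -- padding (4B)
8..16  mip_level  (8B, 8-aligned)
16..20  stride  (4B, 4-aligned)
20..21  format  (1B, 1-aligned)
21..24  -- padding (3B)
24..28  depth  (4B, 4-aligned)
28..29  channels  (1B, 1-aligned)
29..30  -- padding (1B)
30..32  pitch  (2B, 2-aligned)
32..34  width  (2B, 2-aligned)
34..40  -- tail padding (6B)
sizeof = 40, alignof = 8
— Node2 —
0..8  mip_level  (8B, 8-aligned)
8..12  height  (4B, 4-aligned)
12..16  stride  (4B, 4-aligned)
16..20  depth  (4B, 4-aligned)
20..22  pitch  (2B, 2-aligned)
22..24  width  (2B, 2-aligned)
24..25  format  (1B, 1-aligned)
25..26  channels  (1B, 1-aligned)
26..32  -- tail padding (6B)
sizeof = 32, alignof = 8
40 − 32 = 8

8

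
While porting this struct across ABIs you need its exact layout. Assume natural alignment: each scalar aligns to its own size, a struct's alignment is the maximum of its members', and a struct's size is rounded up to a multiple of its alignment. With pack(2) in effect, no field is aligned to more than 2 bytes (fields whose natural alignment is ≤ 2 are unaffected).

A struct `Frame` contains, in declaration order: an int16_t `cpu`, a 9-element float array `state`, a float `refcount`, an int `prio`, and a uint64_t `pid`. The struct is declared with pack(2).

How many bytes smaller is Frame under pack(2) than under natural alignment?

natural layout:
  @0: cpu [2B, align 2] → 2
  +2 pad (align 4)
  @4: state [36B, align 4] → 40
  @40: refcount [4B, align 4] → 44
  @44: prio [4B, align 4] → 48
  @48: pid [8B, align 8] → 56
  size 56, align 8
packed(2) layout:
  @0: cpu [2B, align 2] → 2
  @2: state [36B, align 2] → 38
  @38: refcount [4B, align 2] → 42
  @42: prio [4B, align 2] → 46
  @46: pid [8B, align 2] → 54
  size 54, align 2
56 − 54 = 2

2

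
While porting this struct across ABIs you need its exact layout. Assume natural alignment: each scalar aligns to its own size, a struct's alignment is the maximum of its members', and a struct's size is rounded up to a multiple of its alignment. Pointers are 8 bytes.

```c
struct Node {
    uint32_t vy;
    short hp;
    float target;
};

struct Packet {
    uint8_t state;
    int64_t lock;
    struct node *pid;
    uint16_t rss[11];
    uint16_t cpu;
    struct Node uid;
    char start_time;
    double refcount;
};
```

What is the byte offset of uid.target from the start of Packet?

56

Node: @0: vy [4B, align 4] → 4; @4: hp [2B, align 2] → 6; +2 pad (align 4); @8: target [4B, align 4] → 12; size 12, align 4
@0: state [1B, align 1] → 1
+7 pad (align 8)
@8: lock [8B, align 8] → 16
@16: pid [8B, align 8] → 24
@24: rss [22B, align 2] → 46
@46: cpu [2B, align 2] → 48
@48: uid [12B, align 4] → 60
within Node: target at 8
48 + 8 = 56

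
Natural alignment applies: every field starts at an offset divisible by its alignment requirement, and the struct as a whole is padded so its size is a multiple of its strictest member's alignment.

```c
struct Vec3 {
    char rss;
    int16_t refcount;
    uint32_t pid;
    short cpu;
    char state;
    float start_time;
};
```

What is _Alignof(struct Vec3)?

4

member alignments: rss=1, refcount=2, pid=4, cpu=2, state=1, start_time=4
max = 4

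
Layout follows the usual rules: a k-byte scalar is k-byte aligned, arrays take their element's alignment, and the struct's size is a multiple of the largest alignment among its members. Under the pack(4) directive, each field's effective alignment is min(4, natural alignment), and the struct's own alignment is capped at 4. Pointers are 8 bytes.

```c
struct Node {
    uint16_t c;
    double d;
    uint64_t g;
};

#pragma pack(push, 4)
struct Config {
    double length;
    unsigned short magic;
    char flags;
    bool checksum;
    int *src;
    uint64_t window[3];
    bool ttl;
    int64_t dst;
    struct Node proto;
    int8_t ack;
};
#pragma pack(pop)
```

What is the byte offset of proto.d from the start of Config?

64

Node: c at 0 (size 2, align 2) → ends 2; pad 6 to align 8 for d; d at 8 (size 8, align 8) → ends 16; g at 16 (size 8, align 8) → ends 24; total 24 bytes, alignment 8
length at 0 (size 8, align 4) → ends 8
magic at 8 (size 2, align 2) → ends 10
flags at 10 (size 1, align 1) → ends 11
checksum at 11 (size 1, align 1) → ends 12
src at 12 (size 8, align 4) → ends 20
window at 20 (size 24, align 4) → ends 44
ttl at 44 (size 1, align 1) → ends 45
pad 3 to align 4 for dst
dst at 48 (size 8, align 4) → ends 56
proto at 56 (size 24, align 4) → ends 80
within Node: d at 8
56 + 8 = 64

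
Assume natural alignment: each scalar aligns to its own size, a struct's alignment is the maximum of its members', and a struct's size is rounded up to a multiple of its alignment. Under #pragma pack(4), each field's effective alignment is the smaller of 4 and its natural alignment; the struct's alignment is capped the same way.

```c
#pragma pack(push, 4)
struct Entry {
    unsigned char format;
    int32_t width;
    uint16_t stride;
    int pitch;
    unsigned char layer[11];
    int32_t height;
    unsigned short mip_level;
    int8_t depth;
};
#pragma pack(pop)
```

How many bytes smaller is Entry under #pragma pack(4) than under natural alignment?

0

natural layout:
  0..1  format  (1B, 1-aligned)
  1..4  -- padding (3B)
  4..8  width  (4B, 4-aligned)
  8..10  stride  (2B, 2-aligned)
  10..12  -- padding (2B)
  12..16  pitch  (4B, 4-aligned)
  16..27  layer  (11B, 1-aligned)
  27..28  -- padding (1B)
  28..32  height  (4B, 4-aligned)
  32..34  mip_level  (2B, 2-aligned)
  34..35  depth  (1B, 1-aligned)
  35..36  -- tail padding (1B)
  sizeof = 36, alignof = 4
packed(4) layout:
  0..1  format  (1B, 1-aligned)
  1..4  -- padding (3B)
  4..8  width  (4B, 4-aligned)
  8..10  stride  (2B, 2-aligned)
  10..12  -- padding (2B)
  12..16  pitch  (4B, 4-aligned)
  16..27  layer  (11B, 1-aligned)
  27..28  -- padding (1B)
  28..32  height  (4B, 4-aligned)
  32..34  mip_level  (2B, 2-aligned)
  34..35  depth  (1B, 1-aligned)
  35..36  -- tail padding (1B)
  sizeof = 36, alignof = 4
36 − 36 = 0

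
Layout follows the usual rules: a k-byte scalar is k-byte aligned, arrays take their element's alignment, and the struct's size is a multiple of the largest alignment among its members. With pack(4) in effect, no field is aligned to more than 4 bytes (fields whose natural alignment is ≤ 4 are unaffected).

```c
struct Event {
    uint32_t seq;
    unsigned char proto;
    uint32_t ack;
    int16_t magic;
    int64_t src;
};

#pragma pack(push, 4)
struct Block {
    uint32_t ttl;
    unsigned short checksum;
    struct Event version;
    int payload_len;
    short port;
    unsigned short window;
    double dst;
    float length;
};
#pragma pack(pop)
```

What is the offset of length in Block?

48

Event: seq at 0 (size 4, align 4) → ends 4; proto at 4 (size 1, align 1) → ends 5; pad 3 to align 4 for ack; ack at 8 (size 4, align 4) → ends 12; magic at 12 (size 2, align 2) → ends 14; pad 2 to align 8 for src; src at 16 (size 8, align 8) → ends 24; total 24 bytes, alignment 8
ttl at 0 (size 4, align 4) → ends 4
checksum at 4 (size 2, align 2) → ends 6
pad 2 to align 4 for version
version at 8 (size 24, align 4) → ends 32
payload_len at 32 (size 4, align 4) → ends 36
port at 36 (size 2, align 2) → ends 38
window at 38 (size 2, align 2) → ends 40
dst at 40 (size 8, align 4) → ends 48
length at 48 (size 4, align 4) → ends 52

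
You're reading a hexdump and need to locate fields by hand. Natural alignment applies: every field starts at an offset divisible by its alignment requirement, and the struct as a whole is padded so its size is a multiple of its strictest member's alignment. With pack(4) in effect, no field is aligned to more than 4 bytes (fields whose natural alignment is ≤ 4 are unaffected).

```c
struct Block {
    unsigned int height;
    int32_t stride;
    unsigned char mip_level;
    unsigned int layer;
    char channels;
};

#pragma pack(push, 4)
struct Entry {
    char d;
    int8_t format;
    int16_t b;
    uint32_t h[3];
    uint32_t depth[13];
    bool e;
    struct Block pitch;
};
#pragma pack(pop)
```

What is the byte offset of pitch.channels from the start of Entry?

88

Block: height at 0 (size 4, align 4) → ends 4; stride at 4 (size 4, align 4) → ends 8; mip_level at 8 (size 1, align 1) → ends 9; pad 3 to align 4 for layer; layer at 12 (size 4, align 4) → ends 16; channels at 16 (size 1, align 1) → ends 17; tail pad 3 to reach multiple of 4; total 20 bytes, alignment 4
d at 0 (size 1, align 1) → ends 1
format at 1 (size 1, align 1) → ends 2
b at 2 (size 2, align 2) → ends 4
h at 4 (size 12, align 4) → ends 16
depth at 16 (size 52, align 4) → ends 68
e at 68 (size 1, align 1) → ends 69
pad 3 to align 4 for pitch
pitch at 72 (size 20, align 4) → ends 92
within Block: channels at 16
72 + 16 = 88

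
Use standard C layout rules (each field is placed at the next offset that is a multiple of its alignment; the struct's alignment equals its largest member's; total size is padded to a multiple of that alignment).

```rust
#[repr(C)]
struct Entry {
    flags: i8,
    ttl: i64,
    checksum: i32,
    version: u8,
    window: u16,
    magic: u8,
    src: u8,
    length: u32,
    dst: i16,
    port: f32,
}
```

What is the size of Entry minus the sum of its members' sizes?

12

0..1  flags  (1B, 1-aligned)
1..8  -- padding (7B)
8..16  ttl  (8B, 8-aligned)
16..20  checksum  (4B, 4-aligned)
20..21  version  (1B, 1-aligned)
21..22  -- padding (1B)
22..24  window  (2B, 2-aligned)
24..25  magic  (1B, 1-aligned)
25..26  src  (1B, 1-aligned)
26..28  -- padding (2B)
28..32  length  (4B, 4-aligned)
32..34  dst  (2B, 2-aligned)
34..36  -- padding (2B)
36..40  port  (4B, 4-aligned)
sizeof = 40, alignof = 8
data bytes 28, size 40 → padding 12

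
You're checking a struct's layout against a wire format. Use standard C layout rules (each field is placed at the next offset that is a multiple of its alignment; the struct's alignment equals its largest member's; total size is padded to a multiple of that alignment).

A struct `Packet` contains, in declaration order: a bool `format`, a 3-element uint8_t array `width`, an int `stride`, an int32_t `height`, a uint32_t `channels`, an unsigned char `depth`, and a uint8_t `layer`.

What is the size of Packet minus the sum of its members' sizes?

2

0..1  format  (1B, 1-aligned)
1..4  width  (3B, 1-aligned)
4..8  stride  (4B, 4-aligned)
8..12  height  (4B, 4-aligned)
12..16  channels  (4B, 4-aligned)
16..17  depth  (1B, 1-aligned)
17..18  layer  (1B, 1-aligned)
18..20  -- tail padding (2B)
sizeof = 20, alignof = 4
data bytes 18, size 20 → padding 2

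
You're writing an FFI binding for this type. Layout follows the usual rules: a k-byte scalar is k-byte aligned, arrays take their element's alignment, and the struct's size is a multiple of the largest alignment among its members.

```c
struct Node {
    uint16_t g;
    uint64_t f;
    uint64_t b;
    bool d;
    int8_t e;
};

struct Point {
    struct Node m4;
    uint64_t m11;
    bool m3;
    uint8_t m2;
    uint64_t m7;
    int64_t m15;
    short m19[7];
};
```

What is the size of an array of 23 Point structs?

Node: @0: g [2B, align 2] → 2; +6 pad (align 8); @8: f [8B, align 8] → 16; @16: b [8B, align 8] → 24; @24: d [1B, align 1] → 25; @25: e [1B, align 1] → 26; +6 tail pad (align 8); size 32, align 8
@0: m4 [32B, align 8] → 32
@32: m11 [8B, align 8] → 40
@40: m3 [1B, align 1] → 41
@41: m2 [1B, align 1] → 42
+6 pad (align 8)
@48: m7 [8B, align 8] → 56
@56: m15 [8B, align 8] → 64
@64: m19 [14B, align 2] → 78
+2 tail pad (align 8)
size 80, align 8
array of 23: 23 × 80 = 1840

1840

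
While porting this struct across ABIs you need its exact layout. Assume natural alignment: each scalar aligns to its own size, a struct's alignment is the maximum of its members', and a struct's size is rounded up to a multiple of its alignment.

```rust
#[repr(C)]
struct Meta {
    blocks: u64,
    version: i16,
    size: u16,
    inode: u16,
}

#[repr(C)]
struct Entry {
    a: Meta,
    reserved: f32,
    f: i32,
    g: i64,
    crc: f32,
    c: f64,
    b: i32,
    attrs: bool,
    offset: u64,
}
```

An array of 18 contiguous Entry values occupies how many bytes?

1152

Meta: 0..8  blocks  (8B, 8-aligned); 8..10  version  (2B, 2-aligned); 10..12  size  (2B, 2-aligned); 12..14  inode  (2B, 2-aligned); 14..16  -- tail padding (2B); sizeof = 16, alignof = 8
0..16  a  (16B, 8-aligned)
16..20  reserved  (4B, 4-aligned)
20..24  f  (4B, 4-aligned)
24..32  g  (8B, 8-aligned)
32..36  crc  (4B, 4-aligned)
36..40  -- padding (4B)
40..48  c  (8B, 8-aligned)
48..52  b  (4B, 4-aligned)
52..53  attrs  (1B, 1-aligned)
53..56  -- padding (3B)
56..64  offset  (8B, 8-aligned)
sizeof = 64, alignof = 8
array of 18: 18 × 64 = 1152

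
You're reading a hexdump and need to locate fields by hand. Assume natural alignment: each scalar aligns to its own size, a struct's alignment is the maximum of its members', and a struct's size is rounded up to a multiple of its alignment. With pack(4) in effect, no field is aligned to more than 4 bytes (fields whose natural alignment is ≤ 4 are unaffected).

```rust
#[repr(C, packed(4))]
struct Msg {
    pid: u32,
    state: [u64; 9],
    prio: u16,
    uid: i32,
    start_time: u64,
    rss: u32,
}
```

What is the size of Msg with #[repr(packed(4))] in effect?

96

0..4  pid  (4B, 4-aligned)
4..76  state  (72B, 4-aligned)
76..78  prio  (2B, 2-aligned)
78..80  -- padding (2B)
80..84  uid  (4B, 4-aligned)
84..92  start_time  (8B, 4-aligned)
92..96  rss  (4B, 4-aligned)
sizeof = 96, alignof = 4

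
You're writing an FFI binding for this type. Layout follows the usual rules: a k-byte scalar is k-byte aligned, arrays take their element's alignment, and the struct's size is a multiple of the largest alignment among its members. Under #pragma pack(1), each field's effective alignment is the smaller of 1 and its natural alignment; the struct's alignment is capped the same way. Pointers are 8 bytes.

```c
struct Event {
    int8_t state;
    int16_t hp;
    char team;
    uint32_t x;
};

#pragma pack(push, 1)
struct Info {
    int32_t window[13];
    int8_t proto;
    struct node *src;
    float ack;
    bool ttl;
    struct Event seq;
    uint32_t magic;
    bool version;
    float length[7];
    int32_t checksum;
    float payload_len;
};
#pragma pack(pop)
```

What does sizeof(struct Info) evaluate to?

119 bytes

Event: 0..1  state  (1B, 1-aligned); 1..2  -- padding (1B); 2..4  hp  (2B, 2-aligned); 4..5  team  (1B, 1-aligned); 5..8  -- padding (3B); 8..12  x  (4B, 4-aligned); sizeof = 12, alignof = 4
0..52  window  (52B, 1-aligned)
52..53  proto  (1B, 1-aligned)
53..61  src  (8B, 1-aligned)
61..65  ack  (4B, 1-aligned)
65..66  ttl  (1B, 1-aligned)
66..78  seq  (12B, 1-aligned)
78..82  magic  (4B, 1-aligned)
82..83  version  (1B, 1-aligned)
83..111  length  (28B, 1-aligned)
111..115  checksum  (4B, 1-aligned)
115..119  payload_len  (4B, 1-aligned)
sizeof = 119, alignof = 1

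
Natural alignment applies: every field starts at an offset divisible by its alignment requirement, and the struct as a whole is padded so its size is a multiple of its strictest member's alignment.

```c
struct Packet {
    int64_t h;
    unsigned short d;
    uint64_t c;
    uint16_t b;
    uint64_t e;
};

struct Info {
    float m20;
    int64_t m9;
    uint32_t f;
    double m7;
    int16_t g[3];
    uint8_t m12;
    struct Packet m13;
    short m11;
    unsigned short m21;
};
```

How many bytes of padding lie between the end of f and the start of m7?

4

Packet: 0..8  h  (8B, 8-aligned); 8..10  d  (2B, 2-aligned); 10..16  -- padding (6B); 16..24  c  (8B, 8-aligned); 24..26  b  (2B, 2-aligned); 26..32  -- padding (6B); 32..40  e  (8B, 8-aligned); sizeof = 40, alignof = 8
0..4  m20  (4B, 4-aligned)
4..8  -- padding (4B)
8..16  m9  (8B, 8-aligned)
16..20  f  (4B, 4-aligned)
20..24  -- padding (4B)
24..32  m7  (8B, 8-aligned)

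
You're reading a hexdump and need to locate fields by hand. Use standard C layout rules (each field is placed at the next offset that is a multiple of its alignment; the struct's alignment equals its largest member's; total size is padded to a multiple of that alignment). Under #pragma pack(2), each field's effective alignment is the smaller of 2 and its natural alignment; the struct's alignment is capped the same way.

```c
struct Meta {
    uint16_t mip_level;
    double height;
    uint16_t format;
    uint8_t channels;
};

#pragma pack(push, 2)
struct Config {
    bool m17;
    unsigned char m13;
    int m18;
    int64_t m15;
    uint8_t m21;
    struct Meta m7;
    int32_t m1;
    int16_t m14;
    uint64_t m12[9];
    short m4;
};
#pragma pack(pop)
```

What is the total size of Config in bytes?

Meta: 0..2  mip_level  (2B, 2-aligned); 2..8  -- padding (6B); 8..16  height  (8B, 8-aligned); 16..18  format  (2B, 2-aligned); 18..19  channels  (1B, 1-aligned); 19..24  -- tail padding (5B); sizeof = 24, alignof = 8
0..1  m17  (1B, 1-aligned)
1..2  m13  (1B, 1-aligned)
2..6  m18  (4B, 2-aligned)
6..14  m15  (8B, 2-aligned)
14..15  m21  (1B, 1-aligned)
15..16  -- padding (1B)
16..40  m7  (24B, 2-aligned)
40..44  m1  (4B, 2-aligned)
44..46  m14  (2B, 2-aligned)
46..118  m12  (72B, 2-aligned)
118..120  m4  (2B, 2-aligned)
sizeof = 120, alignof = 2

120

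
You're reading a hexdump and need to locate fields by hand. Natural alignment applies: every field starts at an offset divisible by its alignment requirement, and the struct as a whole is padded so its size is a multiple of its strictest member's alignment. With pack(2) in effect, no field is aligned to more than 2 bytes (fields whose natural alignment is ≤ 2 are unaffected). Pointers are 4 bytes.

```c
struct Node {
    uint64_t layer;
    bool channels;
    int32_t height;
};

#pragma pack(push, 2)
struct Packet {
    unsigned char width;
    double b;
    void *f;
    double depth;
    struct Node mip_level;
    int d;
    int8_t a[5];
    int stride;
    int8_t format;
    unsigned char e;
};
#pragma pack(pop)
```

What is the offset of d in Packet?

38

Node: 0..8  layer  (8B, 8-aligned); 8..9  channels  (1B, 1-aligned); 9..12  -- padding (3B); 12..16  height  (4B, 4-aligned); sizeof = 16, alignof = 8
0..1  width  (1B, 1-aligned)
1..2  -- padding (1B)
2..10  b  (8B, 2-aligned)
10..14  f  (4B, 2-aligned)
14..22  depth  (8B, 2-aligned)
22..38  mip_level  (16B, 2-aligned)
38..42  d  (4B, 2-aligned)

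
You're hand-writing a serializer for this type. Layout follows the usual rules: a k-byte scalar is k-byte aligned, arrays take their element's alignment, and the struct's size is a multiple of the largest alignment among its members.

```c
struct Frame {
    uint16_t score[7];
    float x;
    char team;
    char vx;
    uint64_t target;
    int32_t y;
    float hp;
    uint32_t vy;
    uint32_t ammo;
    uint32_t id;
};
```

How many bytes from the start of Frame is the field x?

16

score at 0 (size 14, align 2) → ends 14
pad 2 to align 4 for x
x at 16 (size 4, align 4) → ends 20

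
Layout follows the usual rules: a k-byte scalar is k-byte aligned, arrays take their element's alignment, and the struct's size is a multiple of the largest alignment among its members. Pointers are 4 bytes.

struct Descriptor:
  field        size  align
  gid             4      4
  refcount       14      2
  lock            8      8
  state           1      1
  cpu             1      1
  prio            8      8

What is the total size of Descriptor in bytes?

48 bytes

gid at 0 (size 4, align 4) → ends 4
refcount at 4 (size 14, align 2) → ends 18
pad 6 to align 8 for lock
lock at 24 (size 8, align 8) → ends 32
state at 32 (size 1, align 1) → ends 33
cpu at 33 (size 1, align 1) → ends 34
pad 6 to align 8 for prio
prio at 40 (size 8, align 8) → ends 48
total 48 bytes, alignment 8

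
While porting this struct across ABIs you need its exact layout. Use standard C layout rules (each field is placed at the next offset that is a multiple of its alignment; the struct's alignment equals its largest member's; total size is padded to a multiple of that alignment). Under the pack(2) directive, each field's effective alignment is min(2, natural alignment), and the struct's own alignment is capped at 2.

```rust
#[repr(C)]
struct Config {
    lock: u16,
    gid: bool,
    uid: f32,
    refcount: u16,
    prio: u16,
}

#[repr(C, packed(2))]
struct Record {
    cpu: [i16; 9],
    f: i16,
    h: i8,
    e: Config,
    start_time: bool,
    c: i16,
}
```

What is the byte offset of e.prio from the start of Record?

Config: lock at 0 (size 2, align 2) → ends 2; gid at 2 (size 1, align 1) → ends 3; pad 1 to align 4 for uid; uid at 4 (size 4, align 4) → ends 8; refcount at 8 (size 2, align 2) → ends 10; prio at 10 (size 2, align 2) → ends 12; total 12 bytes, alignment 4
cpu at 0 (size 18, align 2) → ends 18
f at 18 (size 2, align 2) → ends 20
h at 20 (size 1, align 1) → ends 21
pad 1 to align 2 for e
e at 22 (size 12, align 2) → ends 34
within Config: prio at 10
22 + 10 = 32

32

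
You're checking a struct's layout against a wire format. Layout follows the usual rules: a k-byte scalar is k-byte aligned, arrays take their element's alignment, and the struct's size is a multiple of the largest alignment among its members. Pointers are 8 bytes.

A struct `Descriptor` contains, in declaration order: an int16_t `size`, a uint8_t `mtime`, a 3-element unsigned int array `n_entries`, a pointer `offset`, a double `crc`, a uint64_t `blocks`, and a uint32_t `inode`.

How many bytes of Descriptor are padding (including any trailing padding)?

5

0..2  size  (2B, 2-aligned)
2..3  mtime  (1B, 1-aligned)
3..4  -- padding (1B)
4..16  n_entries  (12B, 4-aligned)
16..24  offset  (8B, 8-aligned)
24..32  crc  (8B, 8-aligned)
32..40  blocks  (8B, 8-aligned)
40..44  inode  (4B, 4-aligned)
44..48  -- tail padding (4B)
sizeof = 48, alignof = 8
data bytes 43, size 48 → padding 5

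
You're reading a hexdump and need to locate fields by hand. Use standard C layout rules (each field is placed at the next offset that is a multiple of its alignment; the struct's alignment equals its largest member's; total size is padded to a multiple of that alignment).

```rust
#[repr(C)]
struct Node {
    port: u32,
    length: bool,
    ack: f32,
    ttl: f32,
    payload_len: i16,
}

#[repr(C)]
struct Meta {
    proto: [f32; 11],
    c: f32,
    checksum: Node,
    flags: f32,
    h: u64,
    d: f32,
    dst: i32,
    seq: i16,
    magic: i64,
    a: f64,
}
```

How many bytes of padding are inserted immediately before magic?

Node: 0..4  port  (4B, 4-aligned); 4..5  length  (1B, 1-aligned); 5..8  -- padding (3B); 8..12  ack  (4B, 4-aligned); 12..16  ttl  (4B, 4-aligned); 16..18  payload_len  (2B, 2-aligned); 18..20  -- tail padding (2B); sizeof = 20, alignof = 4
0..44  proto  (44B, 4-aligned)
44..48  c  (4B, 4-aligned)
48..68  checksum  (20B, 4-aligned)
68..72  flags  (4B, 4-aligned)
72..80  h  (8B, 8-aligned)
80..84  d  (4B, 4-aligned)
84..88  dst  (4B, 4-aligned)
88..90  seq  (2B, 2-aligned)
90..96  -- padding (6B)
96..104  magic  (8B, 8-aligned)

6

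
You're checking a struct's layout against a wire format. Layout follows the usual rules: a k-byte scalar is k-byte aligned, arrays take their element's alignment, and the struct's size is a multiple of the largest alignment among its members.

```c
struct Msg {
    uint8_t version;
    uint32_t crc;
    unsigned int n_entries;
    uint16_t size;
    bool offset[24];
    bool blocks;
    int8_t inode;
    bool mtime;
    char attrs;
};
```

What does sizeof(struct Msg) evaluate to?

44

@0: version [1B, align 1] → 1
+3 pad (align 4)
@4: crc [4B, align 4] → 8
@8: n_entries [4B, align 4] → 12
@12: size [2B, align 2] → 14
@14: offset [24B, align 1] → 38
@38: blocks [1B, align 1] → 39
@39: inode [1B, align 1] → 40
@40: mtime [1B, align 1] → 41
@41: attrs [1B, align 1] → 42
+2 tail pad (align 4)
size 44, align 4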